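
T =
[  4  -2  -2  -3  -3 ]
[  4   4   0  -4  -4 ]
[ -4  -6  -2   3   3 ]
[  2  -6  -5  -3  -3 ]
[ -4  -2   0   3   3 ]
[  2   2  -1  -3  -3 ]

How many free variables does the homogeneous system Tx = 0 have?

Row reduce to echelon form.
R2 ← R2 − R1: [0, 6, 2, -1, -1]
R3 ← R3 + R1: [0, -8, -4, 0, 0]
R4 ← R4 − (1/2)·R1: [0, -5, -4, -3/2, -3/2]
R5 ← R5 + R1: [0, -4, -2, 0, 0]
R6 ← R6 − (1/2)·R1: [0, 3, 0, -3/2, -3/2]
R3 ← R3 + (4/3)·R2: [0, 0, -4/3, -4/3, -4/3]
R4 ← R4 + (5/6)·R2: [0, 0, -7/3, -7/3, -7/3]
R5 ← R5 + (2/3)·R2: [0, 0, -2/3, -2/3, -2/3]
R6 ← R6 − (1/2)·R2: [0, 0, -1, -1, -1]
R4 ← R4 − (7/4)·R3: [0, 0, 0, 0, 0]
R5 ← R5 − (1/2)·R3: [0, 0, 0, 0, 0]
R6 ← R6 − (3/4)·R3: [0, 0, 0, 0, 0]
3 nonzero rows, so rank(T) = 3.
T has 5 columns; by rank–nullity, nullity = 5 − 3 = 2.

2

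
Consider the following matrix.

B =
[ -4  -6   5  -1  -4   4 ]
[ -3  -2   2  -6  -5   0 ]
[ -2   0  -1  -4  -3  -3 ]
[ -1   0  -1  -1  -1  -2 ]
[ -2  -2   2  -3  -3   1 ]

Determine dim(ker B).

3

Row reduce to echelon form.
R2 ← R2 − (3/4)·R1: [0, 5/2, -7/4, -21/4, -2, -3]
R3 ← R3 − (1/2)·R1: [0, 3, -7/2, -7/2, -1, -5]
R4 ← R4 − (1/4)·R1: [0, 3/2, -9/4, -3/4, 0, -3]
R5 ← R5 − (1/2)·R1: [0, 1, -1/2, -5/2, -1, -1]
R3 ← R3 − (6/5)·R2: [0, 0, -7/5, 14/5, 7/5, -7/5]
R4 ← R4 − (3/5)·R2: [0, 0, -6/5, 12/5, 6/5, -6/5]
R5 ← R5 − (2/5)·R2: [0, 0, 1/5, -2/5, -1/5, 1/5]
R4 ← R4 − (6/7)·R3: [0, 0, 0, 0, 0, 0]
R5 ← R5 + (1/7)·R3: [0, 0, 0, 0, 0, 0]
3 nonzero rows, so rank(B) = 3.
B has 6 columns; by rank–nullity, nullity = 6 − 3 = 3.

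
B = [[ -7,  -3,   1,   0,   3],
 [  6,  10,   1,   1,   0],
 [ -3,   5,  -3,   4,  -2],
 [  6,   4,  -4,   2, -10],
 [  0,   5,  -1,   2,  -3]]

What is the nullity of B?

Row reduce to echelon form.
R2 ← R2 + (6/7)·R1: [0, 52/7, 13/7, 1, 18/7]
R3 ← R3 − (3/7)·R1: [0, 44/7, -24/7, 4, -23/7]
R4 ← R4 + (6/7)·R1: [0, 10/7, -22/7, 2, -52/7]
R3 ← R3 − (11/13)·R2: [0, 0, -5, 41/13, -71/13]
R4 ← R4 − (5/26)·R2: [0, 0, -7/2, 47/26, -103/13]
R5 ← R5 − (35/52)·R2: [0, 0, -9/4, 69/52, -123/26]
R4 ← R4 − (7/10)·R3: [0, 0, 0, -2/5, -41/10]
R5 ← R5 − (9/20)·R3: [0, 0, 0, -6/65, -591/260]
R5 ← R5 − (3/13)·R4: [0, 0, 0, 0, -69/52]
5 nonzero rows, so rank(B) = 5.
B has 5 columns; by rank–nullity, nullity = 5 − 5 = 0.

0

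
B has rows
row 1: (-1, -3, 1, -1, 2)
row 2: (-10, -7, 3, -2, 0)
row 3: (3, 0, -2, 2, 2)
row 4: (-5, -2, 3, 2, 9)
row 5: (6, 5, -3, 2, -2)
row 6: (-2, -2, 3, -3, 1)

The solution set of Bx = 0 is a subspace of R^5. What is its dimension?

Row reduce to echelon form.
R2 ← R2 − (10)·R1: [0, 23, -7, 8, -20]
R3 ← R3 + (3)·R1: [0, -9, 1, -1, 8]
R4 ← R4 − (5)·R1: [0, 13, -2, 7, -1]
R5 ← R5 + (6)·R1: [0, -13, 3, -4, 10]
R6 ← R6 − (2)·R1: [0, 4, 1, -1, -3]
R3 ← R3 + (9/23)·R2: [0, 0, -40/23, 49/23, 4/23]
R4 ← R4 − (13/23)·R2: [0, 0, 45/23, 57/23, 237/23]
R5 ← R5 + (13/23)·R2: [0, 0, -22/23, 12/23, -30/23]
R6 ← R6 − (4/23)·R2: [0, 0, 51/23, -55/23, 11/23]
R4 ← R4 + (9/8)·R3: [0, 0, 0, 39/8, 21/2]
R5 ← R5 − (11/20)·R3: [0, 0, 0, -13/20, -7/5]
R6 ← R6 + (51/40)·R3: [0, 0, 0, 13/40, 7/10]
R5 ← R5 + (2/15)·R4: [0, 0, 0, 0, 0]
R6 ← R6 − (1/15)·R4: [0, 0, 0, 0, 0]
4 nonzero rows, so rank(B) = 4.
B has 5 columns; by rank–nullity, nullity = 5 − 4 = 1.

1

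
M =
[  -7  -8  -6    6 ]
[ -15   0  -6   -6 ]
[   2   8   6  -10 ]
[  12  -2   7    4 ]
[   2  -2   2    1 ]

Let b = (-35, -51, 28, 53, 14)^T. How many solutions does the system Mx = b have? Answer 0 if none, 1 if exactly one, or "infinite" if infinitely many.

Row reduce the augmented matrix [M | b].
R2 ← R2 − (15/7)·R1: [0, 120/7, 48/7, -132/7, 24]
R3 ← R3 + (2/7)·R1: [0, 40/7, 30/7, -58/7, 18]
R4 ← R4 + (12/7)·R1: [0, -110/7, -23/7, 100/7, -7]
R5 ← R5 + (2/7)·R1: [0, -30/7, 2/7, 19/7, 4]
R3 ← R3 − (1/3)·R2: [0, 0, 2, -2, 10]
R4 ← R4 + (11/12)·R2: [0, 0, 3, -3, 15]
R5 ← R5 + (1/4)·R2: [0, 0, 2, -2, 10]
R4 ← R4 − (3/2)·R3: [0, 0, 0, 0, 0]
R5 ← R5 − R3: [0, 0, 0, 0, 0]
The echelon form has 3 nonzero rows, and every pivot lies in the first 4 columns, so rank(M) = rank([M|b]) = 3.
The system is consistent.
rank = 3 < 4 unknowns, so there are infinitely many solutions.

infinite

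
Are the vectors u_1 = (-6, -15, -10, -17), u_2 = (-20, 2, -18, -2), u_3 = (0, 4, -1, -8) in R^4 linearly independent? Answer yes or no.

Form the matrix with these vectors as rows and row reduce.
R2 ← R2 − (10/3)·R1: [0, 52, 46/3, 164/3]
R3 ← R3 − (1/13)·R2: [0, 0, -85/39, -476/39]
3 nonzero rows, so the 3 vectors span a space of dimension 3.
Since 3 = 3, the vectors are linearly independent.

yes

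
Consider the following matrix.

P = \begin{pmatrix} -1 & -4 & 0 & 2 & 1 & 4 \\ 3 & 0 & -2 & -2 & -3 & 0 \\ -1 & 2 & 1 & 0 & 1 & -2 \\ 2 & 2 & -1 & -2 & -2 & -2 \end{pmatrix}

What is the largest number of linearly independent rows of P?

2

Row reduce to echelon form.
R2 ← R2 + (3)·R1: [0, -12, -2, 4, 0, 12]
R3 ← R3 − R1: [0, 6, 1, -2, 0, -6]
R4 ← R4 + (2)·R1: [0, -6, -1, 2, 0, 6]
R3 ← R3 + (1/2)·R2: [0, 0, 0, 0, 0, 0]
R4 ← R4 − (1/2)·R2: [0, 0, 0, 0, 0, 0]
Echelon form has 2 nonzero rows, so rank(P) = 2.
The rank gives the maximum number of linearly independent rows: 2.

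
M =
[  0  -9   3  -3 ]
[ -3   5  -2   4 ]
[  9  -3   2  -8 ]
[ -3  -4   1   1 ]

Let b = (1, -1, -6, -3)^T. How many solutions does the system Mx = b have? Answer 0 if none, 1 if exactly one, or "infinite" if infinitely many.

0

Row reduce the augmented matrix [M | b].
Swap R1 ↔ R2
R3 ← R3 + (3)·R1: [0, 12, -4, 4, -9]
R4 ← R4 − R1: [0, -9, 3, -3, -2]
R3 ← R3 + (4/3)·R2: [0, 0, 0, 0, -23/3]
R4 ← R4 − R2: [0, 0, 0, 0, -3]
R4 ← R4 − (9/23)·R3: [0, 0, 0, 0, 0]
The echelon form has 3 nonzero rows; the last pivot sits in the augmented column, so rank(M) = 2 but rank([M|b]) = 3.
Since the ranks differ, the system is inconsistent.
It has no solutions.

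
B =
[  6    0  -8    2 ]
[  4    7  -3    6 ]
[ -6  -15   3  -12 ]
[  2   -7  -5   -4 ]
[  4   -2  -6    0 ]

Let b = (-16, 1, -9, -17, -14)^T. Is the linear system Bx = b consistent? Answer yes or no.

Row reduce the augmented matrix [B | b].
R2 ← R2 − (2/3)·R1: [0, 7, 7/3, 14/3, 35/3]
R3 ← R3 + R1: [0, -15, -5, -10, -25]
R4 ← R4 − (1/3)·R1: [0, -7, -7/3, -14/3, -35/3]
R5 ← R5 − (2/3)·R1: [0, -2, -2/3, -4/3, -10/3]
R3 ← R3 + (15/7)·R2: [0, 0, 0, 0, 0]
R4 ← R4 + R2: [0, 0, 0, 0, 0]
R5 ← R5 + (2/7)·R2: [0, 0, 0, 0, 0]
The echelon form has 2 nonzero rows, and every pivot lies in the first 4 columns, so rank(B) = rank([B|b]) = 2.
The system is consistent.

yes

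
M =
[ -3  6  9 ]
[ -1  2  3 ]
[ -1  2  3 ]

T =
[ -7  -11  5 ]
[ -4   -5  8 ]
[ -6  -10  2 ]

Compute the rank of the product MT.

1

First compute MT:
[[-57, -87,  51],
 [-19, -29,  17],
 [-19, -29,  17]]
Now row reduce the product.
R2 ← R2 − (1/3)·R1: [0, 0, 0]
R3 ← R3 − (1/3)·R1: [0, 0, 0]
1 nonzero row, so rank(MT) = 1.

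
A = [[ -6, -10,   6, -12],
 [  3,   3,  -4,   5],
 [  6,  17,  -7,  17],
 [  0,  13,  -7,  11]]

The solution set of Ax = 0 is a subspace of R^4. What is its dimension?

1

Row reduce to echelon form.
R2 ← R2 + (1/2)·R1: [0, -2, -1, -1]
R3 ← R3 + R1: [0, 7, -1, 5]
R3 ← R3 + (7/2)·R2: [0, 0, -9/2, 3/2]
R4 ← R4 + (13/2)·R2: [0, 0, -27/2, 9/2]
R4 ← R4 − (3)·R3: [0, 0, 0, 0]
3 nonzero rows, so rank(A) = 3.
A has 4 columns; by rank–nullity, nullity = 4 − 3 = 1.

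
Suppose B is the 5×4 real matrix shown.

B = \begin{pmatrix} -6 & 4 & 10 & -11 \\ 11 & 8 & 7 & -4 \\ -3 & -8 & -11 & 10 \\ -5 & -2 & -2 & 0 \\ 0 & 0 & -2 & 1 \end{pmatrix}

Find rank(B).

3

Row reduce to echelon form.
R2 ← R2 + (11/6)·R1: [0, 46/3, 76/3, -145/6]
R3 ← R3 − (1/2)·R1: [0, -10, -16, 31/2]
R4 ← R4 − (5/6)·R1: [0, -16/3, -31/3, 55/6]
R3 ← R3 + (15/23)·R2: [0, 0, 12/23, -6/23]
R4 ← R4 + (8/23)·R2: [0, 0, -35/23, 35/46]
R4 ← R4 + (35/12)·R3: [0, 0, 0, 0]
R5 ← R5 + (23/6)·R3: [0, 0, 0, 0]
Echelon form has 3 nonzero rows, so rank(B) = 3.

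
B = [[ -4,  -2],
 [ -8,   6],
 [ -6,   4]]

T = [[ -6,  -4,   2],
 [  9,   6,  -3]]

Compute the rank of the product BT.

First compute BT:
[[  6,   4,  -2],
 [102,  68, -34],
 [ 72,  48, -24]]
Now row reduce the product.
R2 ← R2 − (17)·R1: [0, 0, 0]
R3 ← R3 − (12)·R1: [0, 0, 0]
1 nonzero row, so rank(BT) = 1.

1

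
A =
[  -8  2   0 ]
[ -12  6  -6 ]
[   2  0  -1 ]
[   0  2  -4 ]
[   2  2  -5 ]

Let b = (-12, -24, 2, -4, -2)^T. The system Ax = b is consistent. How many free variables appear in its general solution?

Row reduce the augmented matrix [A | b].
R2 ← R2 − (3/2)·R1: [0, 3, -6, -6]
R3 ← R3 + (1/4)·R1: [0, 1/2, -1, -1]
R5 ← R5 + (1/4)·R1: [0, 5/2, -5, -5]
R3 ← R3 − (1/6)·R2: [0, 0, 0, 0]
R4 ← R4 − (2/3)·R2: [0, 0, 0, 0]
R5 ← R5 − (5/6)·R2: [0, 0, 0, 0]
The echelon form has 2 nonzero rows, and every pivot lies in the first 3 columns, so rank(A) = rank([A|b]) = 2.
The system is consistent.
Free variables = (unknowns) − (rank) = 3 − 2 = 1.

1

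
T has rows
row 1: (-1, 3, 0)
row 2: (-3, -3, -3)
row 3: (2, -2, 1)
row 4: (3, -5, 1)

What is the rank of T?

Row reduce to echelon form.
R2 ← R2 − (3)·R1: [0, -12, -3]
R3 ← R3 + (2)·R1: [0, 4, 1]
R4 ← R4 + (3)·R1: [0, 4, 1]
R3 ← R3 + (1/3)·R2: [0, 0, 0]
R4 ← R4 + (1/3)·R2: [0, 0, 0]
Echelon form has 2 nonzero rows, so rank(T) = 2.

2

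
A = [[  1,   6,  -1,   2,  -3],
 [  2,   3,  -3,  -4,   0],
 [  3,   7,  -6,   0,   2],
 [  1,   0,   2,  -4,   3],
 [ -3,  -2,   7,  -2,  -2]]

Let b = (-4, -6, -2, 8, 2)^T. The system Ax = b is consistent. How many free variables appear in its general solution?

0

Row reduce the augmented matrix [A | b].
R2 ← R2 − (2)·R1: [0, -9, -1, -8, 6, 2]
R3 ← R3 − (3)·R1: [0, -11, -3, -6, 11, 10]
R4 ← R4 − R1: [0, -6, 3, -6, 6, 12]
R5 ← R5 + (3)·R1: [0, 16, 4, 4, -11, -10]
R3 ← R3 − (11/9)·R2: [0, 0, -16/9, 34/9, 11/3, 68/9]
R4 ← R4 − (2/3)·R2: [0, 0, 11/3, -2/3, 2, 32/3]
R5 ← R5 + (16/9)·R2: [0, 0, 20/9, -92/9, -1/3, -58/9]
R4 ← R4 + (33/16)·R3: [0, 0, 0, 57/8, 153/16, 105/4]
R5 ← R5 + (5/4)·R3: [0, 0, 0, -11/2, 17/4, 3]
R5 ← R5 + (44/57)·R4: [0, 0, 0, 0, 221/19, 442/19]
The echelon form has 5 nonzero rows, and every pivot lies in the first 5 columns, so rank(A) = rank([A|b]) = 5.
The system is consistent.
Free variables = (unknowns) − (rank) = 5 − 5 = 0.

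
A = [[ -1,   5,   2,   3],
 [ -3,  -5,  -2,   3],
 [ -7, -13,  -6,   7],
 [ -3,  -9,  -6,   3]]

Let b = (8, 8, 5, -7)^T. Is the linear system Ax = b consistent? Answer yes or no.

Row reduce the augmented matrix [A | b].
R2 ← R2 − (3)·R1: [0, -20, -8, -6, -16]
R3 ← R3 − (7)·R1: [0, -48, -20, -14, -51]
R4 ← R4 − (3)·R1: [0, -24, -12, -6, -31]
R3 ← R3 − (12/5)·R2: [0, 0, -4/5, 2/5, -63/5]
R4 ← R4 − (6/5)·R2: [0, 0, -12/5, 6/5, -59/5]
R4 ← R4 − (3)·R3: [0, 0, 0, 0, 26]
The echelon form has 4 nonzero rows; the last pivot sits in the augmented column, so rank(A) = 3 but rank([A|b]) = 4.
Since the ranks differ, the system is inconsistent.

no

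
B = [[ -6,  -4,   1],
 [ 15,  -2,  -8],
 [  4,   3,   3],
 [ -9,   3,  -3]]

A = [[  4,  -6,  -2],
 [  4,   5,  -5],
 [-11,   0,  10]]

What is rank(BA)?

First compute BA:
[[-51,  16,  42],
 [140, -100, -100],
 [ -5,  -9,   7],
 [  9,  69, -27]]
Now row reduce the product.
R2 ← R2 + (140/51)·R1: [0, -2860/51, 260/17]
R3 ← R3 − (5/51)·R1: [0, -539/51, 49/17]
R4 ← R4 + (3/17)·R1: [0, 1221/17, -333/17]
R3 ← R3 − (49/260)·R2: [0, 0, 0]
R4 ← R4 + (333/260)·R2: [0, 0, 0]
2 nonzero rows, so rank(BA) = 2.

2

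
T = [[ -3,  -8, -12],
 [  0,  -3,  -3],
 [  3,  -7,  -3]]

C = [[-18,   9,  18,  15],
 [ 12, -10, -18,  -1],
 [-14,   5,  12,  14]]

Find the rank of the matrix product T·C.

First compute TC:
[[126,  -7, -54, -205],
 [  6,  15,  18, -39],
 [-96,  82, 144,  10]]
Now row reduce the product.
R2 ← R2 − (1/21)·R1: [0, 46/3, 144/7, -614/21]
R3 ← R3 + (16/21)·R1: [0, 230/3, 720/7, -3070/21]
R3 ← R3 − (5)·R2: [0, 0, 0, 0]
2 nonzero rows, so rank(TC) = 2.

2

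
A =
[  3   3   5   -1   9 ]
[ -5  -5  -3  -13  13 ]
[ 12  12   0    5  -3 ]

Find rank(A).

3

Row reduce to echelon form.
R2 ← R2 + (5/3)·R1: [0, 0, 16/3, -44/3, 28]
R3 ← R3 − (4)·R1: [0, 0, -20, 9, -39]
R3 ← R3 + (15/4)·R2: [0, 0, 0, -46, 66]
Echelon form has 3 nonzero rows, so rank(A) = 3.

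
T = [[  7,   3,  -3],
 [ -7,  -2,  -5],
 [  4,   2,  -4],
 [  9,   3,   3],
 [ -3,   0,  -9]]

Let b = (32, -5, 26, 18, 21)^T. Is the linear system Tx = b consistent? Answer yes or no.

yes

Row reduce the augmented matrix [T | b].
R2 ← R2 + R1: [0, 1, -8, 27]
R3 ← R3 − (4/7)·R1: [0, 2/7, -16/7, 54/7]
R4 ← R4 − (9/7)·R1: [0, -6/7, 48/7, -162/7]
R5 ← R5 + (3/7)·R1: [0, 9/7, -72/7, 243/7]
R3 ← R3 − (2/7)·R2: [0, 0, 0, 0]
R4 ← R4 + (6/7)·R2: [0, 0, 0, 0]
R5 ← R5 − (9/7)·R2: [0, 0, 0, 0]
The echelon form has 2 nonzero rows, and every pivot lies in the first 3 columns, so rank(T) = rank([T|b]) = 2.
The system is consistent.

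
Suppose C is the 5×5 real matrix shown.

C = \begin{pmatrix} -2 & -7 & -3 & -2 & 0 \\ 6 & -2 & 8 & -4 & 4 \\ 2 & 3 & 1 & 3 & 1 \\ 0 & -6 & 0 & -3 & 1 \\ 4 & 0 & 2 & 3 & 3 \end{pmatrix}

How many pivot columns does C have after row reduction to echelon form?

3

Row reduce to echelon form.
R2 ← R2 + (3)·R1: [0, -23, -1, -10, 4]
R3 ← R3 + R1: [0, -4, -2, 1, 1]
R5 ← R5 + (2)·R1: [0, -14, -4, -1, 3]
R3 ← R3 − (4/23)·R2: [0, 0, -42/23, 63/23, 7/23]
R4 ← R4 − (6/23)·R2: [0, 0, 6/23, -9/23, -1/23]
R5 ← R5 − (14/23)·R2: [0, 0, -78/23, 117/23, 13/23]
R4 ← R4 + (1/7)·R3: [0, 0, 0, 0, 0]
R5 ← R5 − (13/7)·R3: [0, 0, 0, 0, 0]
Echelon form has 3 nonzero rows, so rank(C) = 3.
Each nonzero row contributes one pivot column: 3 pivot columns.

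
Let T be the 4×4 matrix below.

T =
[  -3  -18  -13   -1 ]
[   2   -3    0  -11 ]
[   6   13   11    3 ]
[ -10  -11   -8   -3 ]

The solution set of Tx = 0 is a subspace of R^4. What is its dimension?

Row reduce to echelon form.
R2 ← R2 + (2/3)·R1: [0, -15, -26/3, -35/3]
R3 ← R3 + (2)·R1: [0, -23, -15, 1]
R4 ← R4 − (10/3)·R1: [0, 49, 106/3, 1/3]
R3 ← R3 − (23/15)·R2: [0, 0, -77/45, 170/9]
R4 ← R4 + (49/15)·R2: [0, 0, 316/45, -340/9]
R4 ← R4 + (316/77)·R3: [0, 0, 0, 3060/77]
4 nonzero rows, so rank(T) = 4.
T has 4 columns; by rank–nullity, nullity = 4 − 4 = 0.

0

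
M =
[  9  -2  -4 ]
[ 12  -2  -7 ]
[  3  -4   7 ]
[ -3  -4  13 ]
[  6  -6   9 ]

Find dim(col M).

2

Row reduce to echelon form.
R2 ← R2 − (4/3)·R1: [0, 2/3, -5/3]
R3 ← R3 − (1/3)·R1: [0, -10/3, 25/3]
R4 ← R4 + (1/3)·R1: [0, -14/3, 35/3]
R5 ← R5 − (2/3)·R1: [0, -14/3, 35/3]
R3 ← R3 + (5)·R2: [0, 0, 0]
R4 ← R4 + (7)·R2: [0, 0, 0]
R5 ← R5 + (7)·R2: [0, 0, 0]
Echelon form has 2 nonzero rows, so rank(M) = 2.
The column space has dimension equal to the rank: 2.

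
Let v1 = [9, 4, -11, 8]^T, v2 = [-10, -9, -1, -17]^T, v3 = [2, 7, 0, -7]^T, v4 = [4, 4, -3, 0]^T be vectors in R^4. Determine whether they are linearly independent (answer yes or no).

yes

Form the matrix with these vectors as rows and row reduce.
R2 ← R2 + (10/9)·R1: [0, -41/9, -119/9, -73/9]
R3 ← R3 − (2/9)·R1: [0, 55/9, 22/9, -79/9]
R4 ← R4 − (4/9)·R1: [0, 20/9, 17/9, -32/9]
R3 ← R3 + (55/41)·R2: [0, 0, -627/41, -806/41]
R4 ← R4 + (20/41)·R2: [0, 0, -187/41, -308/41]
R4 ← R4 − (17/57)·R3: [0, 0, 0, -94/57]
4 nonzero rows, so the 4 vectors span a space of dimension 4.
Since 4 = 4, the vectors are linearly independent.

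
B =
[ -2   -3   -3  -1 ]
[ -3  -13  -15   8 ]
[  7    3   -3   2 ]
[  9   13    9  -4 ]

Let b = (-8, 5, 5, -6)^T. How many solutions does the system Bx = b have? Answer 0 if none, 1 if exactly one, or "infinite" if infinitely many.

Row reduce the augmented matrix [B | b].
R2 ← R2 − (3/2)·R1: [0, -17/2, -21/2, 19/2, 17]
R3 ← R3 + (7/2)·R1: [0, -15/2, -27/2, -3/2, -23]
R4 ← R4 + (9/2)·R1: [0, -1/2, -9/2, -17/2, -42]
R3 ← R3 − (15/17)·R2: [0, 0, -72/17, -168/17, -38]
R4 ← R4 − (1/17)·R2: [0, 0, -66/17, -154/17, -43]
R4 ← R4 − (11/12)·R3: [0, 0, 0, 0, -49/6]
The echelon form has 4 nonzero rows; the last pivot sits in the augmented column, so rank(B) = 3 but rank([B|b]) = 4.
Since the ranks differ, the system is inconsistent.
It has no solutions.

0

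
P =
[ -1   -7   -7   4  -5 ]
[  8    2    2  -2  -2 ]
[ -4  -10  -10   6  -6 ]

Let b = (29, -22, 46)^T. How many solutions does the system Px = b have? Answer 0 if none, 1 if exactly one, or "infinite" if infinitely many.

Row reduce the augmented matrix [P | b].
R2 ← R2 + (8)·R1: [0, -54, -54, 30, -42, 210]
R3 ← R3 − (4)·R1: [0, 18, 18, -10, 14, -70]
R3 ← R3 + (1/3)·R2: [0, 0, 0, 0, 0, 0]
The echelon form has 2 nonzero rows, and every pivot lies in the first 5 columns, so rank(P) = rank([P|b]) = 2.
The system is consistent.
rank = 2 < 5 unknowns, so there are infinitely many solutions.

infinite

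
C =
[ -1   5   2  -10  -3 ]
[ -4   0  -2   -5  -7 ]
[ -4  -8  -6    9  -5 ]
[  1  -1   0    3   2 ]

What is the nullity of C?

3

Row reduce to echelon form.
R2 ← R2 − (4)·R1: [0, -20, -10, 35, 5]
R3 ← R3 − (4)·R1: [0, -28, -14, 49, 7]
R4 ← R4 + R1: [0, 4, 2, -7, -1]
R3 ← R3 − (7/5)·R2: [0, 0, 0, 0, 0]
R4 ← R4 + (1/5)·R2: [0, 0, 0, 0, 0]
2 nonzero rows, so rank(C) = 2.
C has 5 columns; by rank–nullity, nullity = 5 − 2 = 3.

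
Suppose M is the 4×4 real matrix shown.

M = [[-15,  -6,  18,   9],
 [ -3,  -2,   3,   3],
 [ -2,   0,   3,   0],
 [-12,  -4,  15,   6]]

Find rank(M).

Row reduce to echelon form.
R2 ← R2 − (1/5)·R1: [0, -4/5, -3/5, 6/5]
R3 ← R3 − (2/15)·R1: [0, 4/5, 3/5, -6/5]
R4 ← R4 − (4/5)·R1: [0, 4/5, 3/5, -6/5]
R3 ← R3 + R2: [0, 0, 0, 0]
R4 ← R4 + R2: [0, 0, 0, 0]
Echelon form has 2 nonzero rows, so rank(M) = 2.

2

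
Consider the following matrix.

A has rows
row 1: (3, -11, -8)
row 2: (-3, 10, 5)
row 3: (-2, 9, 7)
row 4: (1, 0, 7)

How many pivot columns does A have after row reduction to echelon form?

Row reduce to echelon form.
R2 ← R2 + R1: [0, -1, -3]
R3 ← R3 + (2/3)·R1: [0, 5/3, 5/3]
R4 ← R4 − (1/3)·R1: [0, 11/3, 29/3]
R3 ← R3 + (5/3)·R2: [0, 0, -10/3]
R4 ← R4 + (11/3)·R2: [0, 0, -4/3]
R4 ← R4 − (2/5)·R3: [0, 0, 0]
Echelon form has 3 nonzero rows, so rank(A) = 3.
Each nonzero row contributes one pivot column: 3 pivot columns.

3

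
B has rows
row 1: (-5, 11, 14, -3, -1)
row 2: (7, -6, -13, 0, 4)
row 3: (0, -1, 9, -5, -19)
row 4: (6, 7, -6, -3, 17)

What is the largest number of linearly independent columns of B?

4

Row reduce to echelon form.
R2 ← R2 + (7/5)·R1: [0, 47/5, 33/5, -21/5, 13/5]
R4 ← R4 + (6/5)·R1: [0, 101/5, 54/5, -33/5, 79/5]
R3 ← R3 + (5/47)·R2: [0, 0, 456/47, -256/47, -880/47]
R4 ← R4 − (101/47)·R2: [0, 0, -159/47, 114/47, 480/47]
R4 ← R4 + (53/152)·R3: [0, 0, 0, 10/19, 70/19]
Echelon form has 4 nonzero rows, so rank(B) = 4.
The rank gives the maximum number of linearly independent columns: 4.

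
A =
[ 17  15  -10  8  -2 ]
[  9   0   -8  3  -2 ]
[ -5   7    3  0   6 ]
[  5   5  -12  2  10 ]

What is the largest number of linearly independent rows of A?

4

Row reduce to echelon form.
R2 ← R2 − (9/17)·R1: [0, -135/17, -46/17, -21/17, -16/17]
R3 ← R3 + (5/17)·R1: [0, 194/17, 1/17, 40/17, 92/17]
R4 ← R4 − (5/17)·R1: [0, 10/17, -154/17, -6/17, 180/17]
R3 ← R3 + (194/135)·R2: [0, 0, -517/135, 26/45, 548/135]
R4 ← R4 + (2/27)·R2: [0, 0, -250/27, -4/9, 284/27]
R4 ← R4 − (1250/517)·R3: [0, 0, 0, -952/517, 364/517]
Echelon form has 4 nonzero rows, so rank(A) = 4.
The rank gives the maximum number of linearly independent rows: 4.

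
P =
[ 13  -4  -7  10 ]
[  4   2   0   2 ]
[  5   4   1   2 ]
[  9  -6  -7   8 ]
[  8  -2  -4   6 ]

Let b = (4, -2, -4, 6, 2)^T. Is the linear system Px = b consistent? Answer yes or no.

Row reduce the augmented matrix [P | b].
R2 ← R2 − (4/13)·R1: [0, 42/13, 28/13, -14/13, -42/13]
R3 ← R3 − (5/13)·R1: [0, 72/13, 48/13, -24/13, -72/13]
R4 ← R4 − (9/13)·R1: [0, -42/13, -28/13, 14/13, 42/13]
R5 ← R5 − (8/13)·R1: [0, 6/13, 4/13, -2/13, -6/13]
R3 ← R3 − (12/7)·R2: [0, 0, 0, 0, 0]
R4 ← R4 + R2: [0, 0, 0, 0, 0]
R5 ← R5 − (1/7)·R2: [0, 0, 0, 0, 0]
The echelon form has 2 nonzero rows, and every pivot lies in the first 4 columns, so rank(P) = rank([P|b]) = 2.
The system is consistent.

yes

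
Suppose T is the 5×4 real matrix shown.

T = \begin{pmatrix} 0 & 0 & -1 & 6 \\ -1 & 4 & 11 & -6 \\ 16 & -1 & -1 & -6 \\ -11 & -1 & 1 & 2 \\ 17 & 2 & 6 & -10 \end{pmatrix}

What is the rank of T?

4

Row reduce to echelon form.
Swap R1 ↔ R2
R3 ← R3 + (16)·R1: [0, 63, 175, -102]
R4 ← R4 − (11)·R1: [0, -45, -120, 68]
R5 ← R5 + (17)·R1: [0, 70, 193, -112]
Swap R2 ↔ R3
R4 ← R4 + (5/7)·R2: [0, 0, 5, -34/7]
R5 ← R5 − (10/9)·R2: [0, 0, -13/9, 4/3]
R4 ← R4 + (5)·R3: [0, 0, 0, 176/7]
R5 ← R5 − (13/9)·R3: [0, 0, 0, -22/3]
R5 ← R5 + (7/24)·R4: [0, 0, 0, 0]
Echelon form has 4 nonzero rows, so rank(T) = 4.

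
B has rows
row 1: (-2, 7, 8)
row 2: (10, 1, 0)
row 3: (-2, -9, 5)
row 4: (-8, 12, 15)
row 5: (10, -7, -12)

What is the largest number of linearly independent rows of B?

Row reduce to echelon form.
R2 ← R2 + (5)·R1: [0, 36, 40]
R3 ← R3 − R1: [0, -16, -3]
R4 ← R4 − (4)·R1: [0, -16, -17]
R5 ← R5 + (5)·R1: [0, 28, 28]
R3 ← R3 + (4/9)·R2: [0, 0, 133/9]
R4 ← R4 + (4/9)·R2: [0, 0, 7/9]
R5 ← R5 − (7/9)·R2: [0, 0, -28/9]
R4 ← R4 − (1/19)·R3: [0, 0, 0]
R5 ← R5 + (4/19)·R3: [0, 0, 0]
Echelon form has 3 nonzero rows, so rank(B) = 3.
The rank gives the maximum number of linearly independent rows: 3.

3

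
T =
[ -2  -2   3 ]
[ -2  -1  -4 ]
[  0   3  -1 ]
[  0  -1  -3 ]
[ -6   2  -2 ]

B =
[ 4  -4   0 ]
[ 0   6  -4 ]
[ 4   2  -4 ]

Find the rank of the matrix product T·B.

First compute TB:
[[  4,   2,  -4],
 [-24,  -6,  20],
 [ -4,  16,  -8],
 [-12, -12,  16],
 [-32,  32,   0]]
Now row reduce the product.
R2 ← R2 + (6)·R1: [0, 6, -4]
R3 ← R3 + R1: [0, 18, -12]
R4 ← R4 + (3)·R1: [0, -6, 4]
R5 ← R5 + (8)·R1: [0, 48, -32]
R3 ← R3 − (3)·R2: [0, 0, 0]
R4 ← R4 + R2: [0, 0, 0]
R5 ← R5 − (8)·R2: [0, 0, 0]
2 nonzero rows, so rank(TB) = 2.

2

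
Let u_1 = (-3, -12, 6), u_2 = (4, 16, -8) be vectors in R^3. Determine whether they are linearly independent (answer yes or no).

Form the matrix with these vectors as rows and row reduce.
R2 ← R2 + (4/3)·R1: [0, 0, 0]
1 nonzero row, so the 2 vectors span a space of dimension 1.
Since 1 < 2, the vectors are linearly dependent.

no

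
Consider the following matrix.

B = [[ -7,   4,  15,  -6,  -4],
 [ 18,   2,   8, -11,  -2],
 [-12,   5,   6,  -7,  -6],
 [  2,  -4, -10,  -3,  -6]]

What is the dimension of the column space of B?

4

Row reduce to echelon form.
R2 ← R2 + (18/7)·R1: [0, 86/7, 326/7, -185/7, -86/7]
R3 ← R3 − (12/7)·R1: [0, -13/7, -138/7, 23/7, 6/7]
R4 ← R4 + (2/7)·R1: [0, -20/7, -40/7, -33/7, -50/7]
R3 ← R3 + (13/86)·R2: [0, 0, -545/43, -61/86, -1]
R4 ← R4 + (10/43)·R2: [0, 0, 220/43, -467/43, -10]
R4 ← R4 + (44/109)·R3: [0, 0, 0, -1215/109, -1134/109]
Echelon form has 4 nonzero rows, so rank(B) = 4.
The column space has dimension equal to the rank: 4.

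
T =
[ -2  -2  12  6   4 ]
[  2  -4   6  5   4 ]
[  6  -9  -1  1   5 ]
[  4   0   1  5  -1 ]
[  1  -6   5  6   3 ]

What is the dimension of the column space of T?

5

Row reduce to echelon form.
R2 ← R2 + R1: [0, -6, 18, 11, 8]
R3 ← R3 + (3)·R1: [0, -15, 35, 19, 17]
R4 ← R4 + (2)·R1: [0, -4, 25, 17, 7]
R5 ← R5 + (1/2)·R1: [0, -7, 11, 9, 5]
R3 ← R3 − (5/2)·R2: [0, 0, -10, -17/2, -3]
R4 ← R4 − (2/3)·R2: [0, 0, 13, 29/3, 5/3]
R5 ← R5 − (7/6)·R2: [0, 0, -10, -23/6, -13/3]
R4 ← R4 + (13/10)·R3: [0, 0, 0, -83/60, -67/30]
R5 ← R5 − R3: [0, 0, 0, 14/3, -4/3]
R5 ← R5 + (280/83)·R4: [0, 0, 0, 0, -736/83]
Echelon form has 5 nonzero rows, so rank(T) = 5.
The column space has dimension equal to the rank: 5.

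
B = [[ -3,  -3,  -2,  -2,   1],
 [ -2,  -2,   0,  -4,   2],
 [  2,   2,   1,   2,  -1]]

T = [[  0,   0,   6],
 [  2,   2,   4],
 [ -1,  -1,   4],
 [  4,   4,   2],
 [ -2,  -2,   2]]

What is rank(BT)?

2

First compute BT:
[[-14, -14, -40],
 [-24, -24, -24],
 [ 13,  13,  26]]
Now row reduce the product.
R2 ← R2 − (12/7)·R1: [0, 0, 312/7]
R3 ← R3 + (13/14)·R1: [0, 0, -78/7]
R3 ← R3 + (1/4)·R2: [0, 0, 0]
2 nonzero rows, so rank(BT) = 2.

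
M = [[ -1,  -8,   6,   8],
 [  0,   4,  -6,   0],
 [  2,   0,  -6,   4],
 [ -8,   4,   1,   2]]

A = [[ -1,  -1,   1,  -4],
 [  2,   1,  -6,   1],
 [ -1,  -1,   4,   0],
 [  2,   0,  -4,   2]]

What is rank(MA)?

3

First compute MA:
[[ -5, -13,  39,  12],
 [ 14,  10, -48,   4],
 [ 12,   4, -38,   0],
 [ 19,  11, -36,  40]]
Now row reduce the product.
R2 ← R2 + (14/5)·R1: [0, -132/5, 306/5, 188/5]
R3 ← R3 + (12/5)·R1: [0, -136/5, 278/5, 144/5]
R4 ← R4 + (19/5)·R1: [0, -192/5, 561/5, 428/5]
R3 ← R3 − (34/33)·R2: [0, 0, -82/11, -328/33]
R4 ← R4 − (16/11)·R2: [0, 0, 255/11, 340/11]
R4 ← R4 + (255/82)·R3: [0, 0, 0, 0]
3 nonzero rows, so rank(MA) = 3.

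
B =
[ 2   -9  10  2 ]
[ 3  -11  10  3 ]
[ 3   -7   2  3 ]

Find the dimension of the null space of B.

Row reduce to echelon form.
R2 ← R2 − (3/2)·R1: [0, 5/2, -5, 0]
R3 ← R3 − (3/2)·R1: [0, 13/2, -13, 0]
R3 ← R3 − (13/5)·R2: [0, 0, 0, 0]
2 nonzero rows, so rank(B) = 2.
B has 4 columns; by rank–nullity, nullity = 4 − 2 = 2.

2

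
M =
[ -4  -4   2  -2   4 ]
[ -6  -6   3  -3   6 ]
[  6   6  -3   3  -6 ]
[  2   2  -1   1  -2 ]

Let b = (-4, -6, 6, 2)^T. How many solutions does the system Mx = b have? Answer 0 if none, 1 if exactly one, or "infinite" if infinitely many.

Row reduce the augmented matrix [M | b].
R2 ← R2 − (3/2)·R1: [0, 0, 0, 0, 0, 0]
R3 ← R3 + (3/2)·R1: [0, 0, 0, 0, 0, 0]
R4 ← R4 + (1/2)·R1: [0, 0, 0, 0, 0, 0]
The echelon form has 1 nonzero rows, and every pivot lies in the first 5 columns, so rank(M) = rank([M|b]) = 1.
The system is consistent.
rank = 1 < 5 unknowns, so there are infinitely many solutions.

infinite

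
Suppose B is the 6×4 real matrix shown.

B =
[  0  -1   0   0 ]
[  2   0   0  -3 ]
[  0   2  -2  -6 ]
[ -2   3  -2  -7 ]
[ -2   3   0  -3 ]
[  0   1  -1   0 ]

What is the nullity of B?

0

Row reduce to echelon form.
Swap R1 ↔ R2
R4 ← R4 + R1: [0, 3, -2, -10]
R5 ← R5 + R1: [0, 3, 0, -6]
R3 ← R3 + (2)·R2: [0, 0, -2, -6]
R4 ← R4 + (3)·R2: [0, 0, -2, -10]
R5 ← R5 + (3)·R2: [0, 0, 0, -6]
R6 ← R6 + R2: [0, 0, -1, 0]
R4 ← R4 − R3: [0, 0, 0, -4]
R6 ← R6 − (1/2)·R3: [0, 0, 0, 3]
R5 ← R5 − (3/2)·R4: [0, 0, 0, 0]
R6 ← R6 + (3/4)·R4: [0, 0, 0, 0]
4 nonzero rows, so rank(B) = 4.
B has 4 columns; by rank–nullity, nullity = 4 − 4 = 0.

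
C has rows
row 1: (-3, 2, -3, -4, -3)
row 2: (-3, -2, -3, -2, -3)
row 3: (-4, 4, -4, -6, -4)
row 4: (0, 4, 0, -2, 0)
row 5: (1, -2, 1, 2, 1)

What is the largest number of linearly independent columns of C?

Row reduce to echelon form.
R2 ← R2 − R1: [0, -4, 0, 2, 0]
R3 ← R3 − (4/3)·R1: [0, 4/3, 0, -2/3, 0]
R5 ← R5 + (1/3)·R1: [0, -4/3, 0, 2/3, 0]
R3 ← R3 + (1/3)·R2: [0, 0, 0, 0, 0]
R4 ← R4 + R2: [0, 0, 0, 0, 0]
R5 ← R5 − (1/3)·R2: [0, 0, 0, 0, 0]
Echelon form has 2 nonzero rows, so rank(C) = 2.
The rank gives the maximum number of linearly independent columns: 2.

2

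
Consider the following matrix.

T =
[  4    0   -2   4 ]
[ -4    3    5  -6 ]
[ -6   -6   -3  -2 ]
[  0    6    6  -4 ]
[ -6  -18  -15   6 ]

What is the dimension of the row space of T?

2

Row reduce to echelon form.
R2 ← R2 + R1: [0, 3, 3, -2]
R3 ← R3 + (3/2)·R1: [0, -6, -6, 4]
R5 ← R5 + (3/2)·R1: [0, -18, -18, 12]
R3 ← R3 + (2)·R2: [0, 0, 0, 0]
R4 ← R4 − (2)·R2: [0, 0, 0, 0]
R5 ← R5 + (6)·R2: [0, 0, 0, 0]
Echelon form has 2 nonzero rows, so rank(T) = 2.
The row space has dimension equal to the rank: 2.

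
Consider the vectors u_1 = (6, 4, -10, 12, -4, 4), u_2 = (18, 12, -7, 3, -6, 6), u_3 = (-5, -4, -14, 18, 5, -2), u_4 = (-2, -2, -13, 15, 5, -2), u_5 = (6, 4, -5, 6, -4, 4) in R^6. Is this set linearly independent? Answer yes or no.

no

Form the matrix with these vectors as rows and row reduce.
R2 ← R2 − (3)·R1: [0, 0, 23, -33, 6, -6]
R3 ← R3 + (5/6)·R1: [0, -2/3, -67/3, 28, 5/3, 4/3]
R4 ← R4 + (1/3)·R1: [0, -2/3, -49/3, 19, 11/3, -2/3]
R5 ← R5 − R1: [0, 0, 5, -6, 0, 0]
Swap R2 ↔ R3
R4 ← R4 − R2: [0, 0, 6, -9, 2, -2]
R4 ← R4 − (6/23)·R3: [0, 0, 0, -9/23, 10/23, -10/23]
R5 ← R5 − (5/23)·R3: [0, 0, 0, 27/23, -30/23, 30/23]
R5 ← R5 + (3)·R4: [0, 0, 0, 0, 0, 0]
4 nonzero rows, so the 5 vectors span a space of dimension 4.
Since 4 < 5, the vectors are linearly dependent.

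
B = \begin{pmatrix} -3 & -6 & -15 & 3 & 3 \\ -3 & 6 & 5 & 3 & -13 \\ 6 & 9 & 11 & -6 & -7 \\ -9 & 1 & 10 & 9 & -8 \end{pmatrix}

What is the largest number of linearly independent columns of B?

Row reduce to echelon form.
R2 ← R2 − R1: [0, 12, 20, 0, -16]
R3 ← R3 + (2)·R1: [0, -3, -19, 0, -1]
R4 ← R4 − (3)·R1: [0, 19, 55, 0, -17]
R3 ← R3 + (1/4)·R2: [0, 0, -14, 0, -5]
R4 ← R4 − (19/12)·R2: [0, 0, 70/3, 0, 25/3]
R4 ← R4 + (5/3)·R3: [0, 0, 0, 0, 0]
Echelon form has 3 nonzero rows, so rank(B) = 3.
The rank gives the maximum number of linearly independent columns: 3.

3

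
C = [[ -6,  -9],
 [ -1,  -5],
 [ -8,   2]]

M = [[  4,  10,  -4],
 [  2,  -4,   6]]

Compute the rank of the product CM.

2

First compute CM:
[[-42, -24, -30],
 [-14,  10, -26],
 [-28, -88,  44]]
Now row reduce the product.
R2 ← R2 − (1/3)·R1: [0, 18, -16]
R3 ← R3 − (2/3)·R1: [0, -72, 64]
R3 ← R3 + (4)·R2: [0, 0, 0]
2 nonzero rows, so rank(CM) = 2.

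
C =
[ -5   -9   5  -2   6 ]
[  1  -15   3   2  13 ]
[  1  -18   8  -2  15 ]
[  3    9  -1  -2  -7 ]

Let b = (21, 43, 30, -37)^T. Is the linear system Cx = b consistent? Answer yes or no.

Row reduce the augmented matrix [C | b].
R2 ← R2 + (1/5)·R1: [0, -84/5, 4, 8/5, 71/5, 236/5]
R3 ← R3 + (1/5)·R1: [0, -99/5, 9, -12/5, 81/5, 171/5]
R4 ← R4 + (3/5)·R1: [0, 18/5, 2, -16/5, -17/5, -122/5]
R3 ← R3 − (33/28)·R2: [0, 0, 30/7, -30/7, -15/28, -150/7]
R4 ← R4 + (3/14)·R2: [0, 0, 20/7, -20/7, -5/14, -100/7]
R4 ← R4 − (2/3)·R3: [0, 0, 0, 0, 0, 0]
The echelon form has 3 nonzero rows, and every pivot lies in the first 5 columns, so rank(C) = rank([C|b]) = 3.
The system is consistent.

yes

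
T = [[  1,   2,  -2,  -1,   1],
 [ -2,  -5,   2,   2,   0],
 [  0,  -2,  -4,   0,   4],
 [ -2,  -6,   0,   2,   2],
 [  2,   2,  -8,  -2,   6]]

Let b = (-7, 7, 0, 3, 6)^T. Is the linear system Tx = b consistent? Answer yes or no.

Row reduce the augmented matrix [T | b].
R2 ← R2 + (2)·R1: [0, -1, -2, 0, 2, -7]
R4 ← R4 + (2)·R1: [0, -2, -4, 0, 4, -11]
R5 ← R5 − (2)·R1: [0, -2, -4, 0, 4, 20]
R3 ← R3 − (2)·R2: [0, 0, 0, 0, 0, 14]
R4 ← R4 − (2)·R2: [0, 0, 0, 0, 0, 3]
R5 ← R5 − (2)·R2: [0, 0, 0, 0, 0, 34]
R4 ← R4 − (3/14)·R3: [0, 0, 0, 0, 0, 0]
R5 ← R5 − (17/7)·R3: [0, 0, 0, 0, 0, 0]
The echelon form has 3 nonzero rows; the last pivot sits in the augmented column, so rank(T) = 2 but rank([T|b]) = 3.
Since the ranks differ, the system is inconsistent.

no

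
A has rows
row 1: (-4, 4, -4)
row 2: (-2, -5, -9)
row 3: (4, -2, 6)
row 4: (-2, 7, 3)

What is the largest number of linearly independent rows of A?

2

Row reduce to echelon form.
R2 ← R2 − (1/2)·R1: [0, -7, -7]
R3 ← R3 + R1: [0, 2, 2]
R4 ← R4 − (1/2)·R1: [0, 5, 5]
R3 ← R3 + (2/7)·R2: [0, 0, 0]
R4 ← R4 + (5/7)·R2: [0, 0, 0]
Echelon form has 2 nonzero rows, so rank(A) = 2.
The rank gives the maximum number of linearly independent rows: 2.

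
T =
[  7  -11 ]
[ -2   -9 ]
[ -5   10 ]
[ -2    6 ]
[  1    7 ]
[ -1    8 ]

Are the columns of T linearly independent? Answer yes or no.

yes

Row reduce T to echelon form.
R2 ← R2 + (2/7)·R1: [0, -85/7]
R3 ← R3 + (5/7)·R1: [0, 15/7]
R4 ← R4 + (2/7)·R1: [0, 20/7]
R5 ← R5 − (1/7)·R1: [0, 60/7]
R6 ← R6 + (1/7)·R1: [0, 45/7]
R3 ← R3 + (3/17)·R2: [0, 0]
R4 ← R4 + (4/17)·R2: [0, 0]
R5 ← R5 + (12/17)·R2: [0, 0]
R6 ← R6 + (9/17)·R2: [0, 0]
2 pivots among 2 columns.
Every column is a pivot column, so the columns are linearly independent.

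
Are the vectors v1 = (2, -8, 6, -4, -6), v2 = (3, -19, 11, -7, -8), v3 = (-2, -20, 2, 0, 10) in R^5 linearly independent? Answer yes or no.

Form the matrix with these vectors as rows and row reduce.
R2 ← R2 − (3/2)·R1: [0, -7, 2, -1, 1]
R3 ← R3 + R1: [0, -28, 8, -4, 4]
R3 ← R3 − (4)·R2: [0, 0, 0, 0, 0]
2 nonzero rows, so the 3 vectors span a space of dimension 2.
Since 2 < 3, the vectors are linearly dependent.

no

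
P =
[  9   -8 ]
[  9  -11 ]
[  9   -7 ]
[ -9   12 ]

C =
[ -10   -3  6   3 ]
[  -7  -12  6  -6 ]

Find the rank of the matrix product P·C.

2

First compute PC:
[[-34,  69,   6,  75],
 [-13, 105, -12,  93],
 [-41,  57,  12,  69],
 [  6, -117,  18, -99]]
Now row reduce the product.
R2 ← R2 − (13/34)·R1: [0, 2673/34, -243/17, 2187/34]
R3 ← R3 − (41/34)·R1: [0, -891/34, 81/17, -729/34]
R4 ← R4 + (3/17)·R1: [0, -1782/17, 324/17, -1458/17]
R3 ← R3 + (1/3)·R2: [0, 0, 0, 0]
R4 ← R4 + (4/3)·R2: [0, 0, 0, 0]
2 nonzero rows, so rank(PC) = 2.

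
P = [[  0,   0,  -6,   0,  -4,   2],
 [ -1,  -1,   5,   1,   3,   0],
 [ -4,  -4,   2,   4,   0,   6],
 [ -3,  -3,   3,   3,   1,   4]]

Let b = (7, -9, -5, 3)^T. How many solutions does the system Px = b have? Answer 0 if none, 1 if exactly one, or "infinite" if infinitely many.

0

Row reduce the augmented matrix [P | b].
Swap R1 ↔ R2
R3 ← R3 − (4)·R1: [0, 0, -18, 0, -12, 6, 31]
R4 ← R4 − (3)·R1: [0, 0, -12, 0, -8, 4, 30]
R3 ← R3 − (3)·R2: [0, 0, 0, 0, 0, 0, 10]
R4 ← R4 − (2)·R2: [0, 0, 0, 0, 0, 0, 16]
R4 ← R4 − (8/5)·R3: [0, 0, 0, 0, 0, 0, 0]
The echelon form has 3 nonzero rows; the last pivot sits in the augmented column, so rank(P) = 2 but rank([P|b]) = 3.
Since the ranks differ, the system is inconsistent.
It has no solutions.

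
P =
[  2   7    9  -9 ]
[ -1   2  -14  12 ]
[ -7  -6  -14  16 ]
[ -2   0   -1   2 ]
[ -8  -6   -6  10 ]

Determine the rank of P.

Row reduce to echelon form.
R2 ← R2 + (1/2)·R1: [0, 11/2, -19/2, 15/2]
R3 ← R3 + (7/2)·R1: [0, 37/2, 35/2, -31/2]
R4 ← R4 + R1: [0, 7, 8, -7]
R5 ← R5 + (4)·R1: [0, 22, 30, -26]
R3 ← R3 − (37/11)·R2: [0, 0, 544/11, -448/11]
R4 ← R4 − (14/11)·R2: [0, 0, 221/11, -182/11]
R5 ← R5 − (4)·R2: [0, 0, 68, -56]
R4 ← R4 − (13/32)·R3: [0, 0, 0, 0]
R5 ← R5 − (11/8)·R3: [0, 0, 0, 0]
Echelon form has 3 nonzero rows, so rank(P) = 3.

3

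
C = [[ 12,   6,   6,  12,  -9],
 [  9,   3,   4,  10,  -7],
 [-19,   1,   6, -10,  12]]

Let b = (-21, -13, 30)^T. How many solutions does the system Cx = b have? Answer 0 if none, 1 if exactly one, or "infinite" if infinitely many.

Row reduce the augmented matrix [C | b].
R2 ← R2 − (3/4)·R1: [0, -3/2, -1/2, 1, -1/4, 11/4]
R3 ← R3 + (19/12)·R1: [0, 21/2, 31/2, 9, -9/4, -13/4]
R3 ← R3 + (7)·R2: [0, 0, 12, 16, -4, 16]
The echelon form has 3 nonzero rows, and every pivot lies in the first 5 columns, so rank(C) = rank([C|b]) = 3.
The system is consistent.
rank = 3 < 5 unknowns, so there are infinitely many solutions.

infinite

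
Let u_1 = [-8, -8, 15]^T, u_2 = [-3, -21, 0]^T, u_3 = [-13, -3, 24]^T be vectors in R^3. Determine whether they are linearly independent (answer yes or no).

Form the matrix with these vectors as rows and row reduce.
R2 ← R2 − (3/8)·R1: [0, -18, -45/8]
R3 ← R3 − (13/8)·R1: [0, 10, -3/8]
R3 ← R3 + (5/9)·R2: [0, 0, -7/2]
3 nonzero rows, so the 3 vectors span a space of dimension 3.
Since 3 = 3, the vectors are linearly independent.

yes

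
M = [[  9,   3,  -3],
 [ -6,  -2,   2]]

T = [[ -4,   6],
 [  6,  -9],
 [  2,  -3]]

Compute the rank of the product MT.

First compute MT:
[[-24,  36],
 [ 16, -24]]
Now row reduce the product.
R2 ← R2 + (2/3)·R1: [0, 0]
1 nonzero row, so rank(MT) = 1.

1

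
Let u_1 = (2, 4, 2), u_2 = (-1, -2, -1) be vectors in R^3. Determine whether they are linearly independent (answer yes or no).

Form the matrix with these vectors as rows and row reduce.
R2 ← R2 + (1/2)·R1: [0, 0, 0]
1 nonzero row, so the 2 vectors span a space of dimension 1.
Since 1 < 2, the vectors are linearly dependent.

no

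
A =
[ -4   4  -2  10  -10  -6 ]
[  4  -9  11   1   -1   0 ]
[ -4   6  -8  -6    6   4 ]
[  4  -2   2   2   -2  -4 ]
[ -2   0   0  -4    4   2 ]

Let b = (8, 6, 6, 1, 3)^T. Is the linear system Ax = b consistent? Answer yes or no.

no

Row reduce the augmented matrix [A | b].
R2 ← R2 + R1: [0, -5, 9, 11, -11, -6, 14]
R3 ← R3 − R1: [0, 2, -6, -16, 16, 10, -2]
R4 ← R4 + R1: [0, 2, 0, 12, -12, -10, 9]
R5 ← R5 − (1/2)·R1: [0, -2, 1, -9, 9, 5, -1]
R3 ← R3 + (2/5)·R2: [0, 0, -12/5, -58/5, 58/5, 38/5, 18/5]
R4 ← R4 + (2/5)·R2: [0, 0, 18/5, 82/5, -82/5, -62/5, 73/5]
R5 ← R5 − (2/5)·R2: [0, 0, -13/5, -67/5, 67/5, 37/5, -33/5]
R4 ← R4 + (3/2)·R3: [0, 0, 0, -1, 1, -1, 20]
R5 ← R5 − (13/12)·R3: [0, 0, 0, -5/6, 5/6, -5/6, -21/2]
R5 ← R5 − (5/6)·R4: [0, 0, 0, 0, 0, 0, -163/6]
The echelon form has 5 nonzero rows; the last pivot sits in the augmented column, so rank(A) = 4 but rank([A|b]) = 5.
Since the ranks differ, the system is inconsistent.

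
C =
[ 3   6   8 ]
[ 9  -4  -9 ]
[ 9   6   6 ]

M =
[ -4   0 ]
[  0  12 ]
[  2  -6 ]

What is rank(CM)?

2

First compute CM:
[[  4,  24],
 [-54,   6],
 [-24,  36]]
Now row reduce the product.
R2 ← R2 + (27/2)·R1: [0, 330]
R3 ← R3 + (6)·R1: [0, 180]
R3 ← R3 − (6/11)·R2: [0, 0]
2 nonzero rows, so rank(CM) = 2.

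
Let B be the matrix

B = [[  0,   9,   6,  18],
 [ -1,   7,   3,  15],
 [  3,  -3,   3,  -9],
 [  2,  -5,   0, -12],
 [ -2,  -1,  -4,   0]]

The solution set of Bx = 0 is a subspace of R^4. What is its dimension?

2

Row reduce to echelon form.
Swap R1 ↔ R2
R3 ← R3 + (3)·R1: [0, 18, 12, 36]
R4 ← R4 + (2)·R1: [0, 9, 6, 18]
R5 ← R5 − (2)·R1: [0, -15, -10, -30]
R3 ← R3 − (2)·R2: [0, 0, 0, 0]
R4 ← R4 − R2: [0, 0, 0, 0]
R5 ← R5 + (5/3)·R2: [0, 0, 0, 0]
2 nonzero rows, so rank(B) = 2.
B has 4 columns; by rank–nullity, nullity = 4 − 2 = 2.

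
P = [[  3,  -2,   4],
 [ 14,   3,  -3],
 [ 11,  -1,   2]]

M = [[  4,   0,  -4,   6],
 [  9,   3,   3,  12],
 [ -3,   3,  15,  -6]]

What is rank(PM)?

First compute PM:
[[-18,   6,  42, -30],
 [ 92,   0, -92, 138],
 [ 29,   3, -17,  42]]
Now row reduce the product.
R2 ← R2 + (46/9)·R1: [0, 92/3, 368/3, -46/3]
R3 ← R3 + (29/18)·R1: [0, 38/3, 152/3, -19/3]
R3 ← R3 − (19/46)·R2: [0, 0, 0, 0]
2 nonzero rows, so rank(PM) = 2.

2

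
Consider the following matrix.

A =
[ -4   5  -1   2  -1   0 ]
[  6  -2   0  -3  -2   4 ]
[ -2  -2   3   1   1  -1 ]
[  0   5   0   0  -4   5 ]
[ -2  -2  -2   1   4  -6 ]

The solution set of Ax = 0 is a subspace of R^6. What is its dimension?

Row reduce to echelon form.
R2 ← R2 + (3/2)·R1: [0, 11/2, -3/2, 0, -7/2, 4]
R3 ← R3 − (1/2)·R1: [0, -9/2, 7/2, 0, 3/2, -1]
R5 ← R5 − (1/2)·R1: [0, -9/2, -3/2, 0, 9/2, -6]
R3 ← R3 + (9/11)·R2: [0, 0, 25/11, 0, -15/11, 25/11]
R4 ← R4 − (10/11)·R2: [0, 0, 15/11, 0, -9/11, 15/11]
R5 ← R5 + (9/11)·R2: [0, 0, -30/11, 0, 18/11, -30/11]
R4 ← R4 − (3/5)·R3: [0, 0, 0, 0, 0, 0]
R5 ← R5 + (6/5)·R3: [0, 0, 0, 0, 0, 0]
3 nonzero rows, so rank(A) = 3.
A has 6 columns; by rank–nullity, nullity = 6 − 3 = 3.

3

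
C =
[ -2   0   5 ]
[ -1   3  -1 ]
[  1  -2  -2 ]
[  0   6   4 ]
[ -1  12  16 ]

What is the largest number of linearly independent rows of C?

3

Row reduce to echelon form.
R2 ← R2 − (1/2)·R1: [0, 3, -7/2]
R3 ← R3 + (1/2)·R1: [0, -2, 1/2]
R5 ← R5 − (1/2)·R1: [0, 12, 27/2]
R3 ← R3 + (2/3)·R2: [0, 0, -11/6]
R4 ← R4 − (2)·R2: [0, 0, 11]
R5 ← R5 − (4)·R2: [0, 0, 55/2]
R4 ← R4 + (6)·R3: [0, 0, 0]
R5 ← R5 + (15)·R3: [0, 0, 0]
Echelon form has 3 nonzero rows, so rank(C) = 3.
The rank gives the maximum number of linearly independent rows: 3.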